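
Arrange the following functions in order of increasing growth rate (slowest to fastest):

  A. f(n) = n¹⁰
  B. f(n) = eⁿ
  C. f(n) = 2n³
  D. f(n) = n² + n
D < C < A < B

Comparing growth rates:
D = n² + n is O(n²)
C = 2n³ is O(n³)
A = n¹⁰ is O(n¹⁰)
B = eⁿ is O(eⁿ)

Therefore, the order from slowest to fastest is: D < C < A < B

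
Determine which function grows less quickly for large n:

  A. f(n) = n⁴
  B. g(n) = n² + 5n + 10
B

f(n) = n⁴ is O(n⁴), while g(n) = n² + 5n + 10 is O(n²).
Since O(n²) grows slower than O(n⁴), g(n) is dominated.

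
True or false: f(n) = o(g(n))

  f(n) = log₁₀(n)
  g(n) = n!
True

f(n) = log₁₀(n) is O(log n), and g(n) = n! is O(n!).
Since O(log n) grows strictly slower than O(n!), f(n) = o(g(n)) is true.
This means lim(n→∞) f(n)/g(n) = 0.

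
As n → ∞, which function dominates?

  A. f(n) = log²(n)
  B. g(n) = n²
B

f(n) = log²(n) is O(log² n), while g(n) = n² is O(n²).
Since O(n²) grows faster than O(log² n), g(n) dominates.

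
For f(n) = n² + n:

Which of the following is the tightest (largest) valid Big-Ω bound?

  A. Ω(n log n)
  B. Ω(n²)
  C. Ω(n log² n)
B

f(n) = n² + n is Ω(n²).
All listed options are valid Big-Ω bounds (lower bounds),
but Ω(n²) is the tightest (largest valid bound).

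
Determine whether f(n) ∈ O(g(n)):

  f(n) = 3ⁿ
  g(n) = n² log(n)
False

f(n) = 3ⁿ is O(3ⁿ), and g(n) = n² log(n) is O(n² log n).
Since O(3ⁿ) grows faster than O(n² log n), f(n) = O(g(n)) is false.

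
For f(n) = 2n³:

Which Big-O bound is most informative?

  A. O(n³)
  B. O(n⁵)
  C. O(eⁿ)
A

f(n) = 2n³ is O(n³).
All listed options are valid Big-O bounds (upper bounds),
but O(n³) is the tightest (smallest valid bound).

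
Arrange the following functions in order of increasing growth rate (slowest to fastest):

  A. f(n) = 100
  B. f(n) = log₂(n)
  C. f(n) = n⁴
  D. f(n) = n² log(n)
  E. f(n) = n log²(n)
A < B < E < D < C

Comparing growth rates:
A = 100 is O(1)
B = log₂(n) is O(log n)
E = n log²(n) is O(n log² n)
D = n² log(n) is O(n² log n)
C = n⁴ is O(n⁴)

Therefore, the order from slowest to fastest is: A < B < E < D < C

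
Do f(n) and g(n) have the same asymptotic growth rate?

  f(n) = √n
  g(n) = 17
False

f(n) = √n is O(√n), and g(n) = 17 is O(1).
Since they have different growth rates, f(n) = Θ(g(n)) is false.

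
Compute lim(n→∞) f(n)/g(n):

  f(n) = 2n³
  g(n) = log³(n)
∞

Since 2n³ (O(n³)) grows faster than log³(n) (O(log³ n)),
the ratio f(n)/g(n) → ∞ as n → ∞.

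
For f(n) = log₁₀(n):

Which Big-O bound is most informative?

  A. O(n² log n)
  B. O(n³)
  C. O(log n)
C

f(n) = log₁₀(n) is O(log n).
All listed options are valid Big-O bounds (upper bounds),
but O(log n) is the tightest (smallest valid bound).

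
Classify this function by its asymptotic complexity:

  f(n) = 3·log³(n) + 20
O(log³ n)

The dominant term in 3·log³(n) + 20 is 3·log³(n), which is Θ(log³ n).
Lower-order terms (20) are asymptotically negligible.
Constants are absorbed, so the tightest bound is O(log³ n).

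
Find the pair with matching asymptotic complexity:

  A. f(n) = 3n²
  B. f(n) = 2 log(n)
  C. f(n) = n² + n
A and C

Examining each function:
  A. 3n² is O(n²)
  B. 2 log(n) is O(log n)
  C. n² + n is O(n²)

Functions A and C both have the same complexity class.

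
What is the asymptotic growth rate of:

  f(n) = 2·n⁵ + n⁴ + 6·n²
Θ(n⁵)

Order the terms by growth rate: 6·n² ≺ n⁴ ≺ 2·n⁵.
The fastest-growing term 2·n⁵ dominates as n → ∞; dropping its constant factor gives Θ(n⁵).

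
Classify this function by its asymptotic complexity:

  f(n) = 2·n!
O(n!)

The dominant term in 2·n! is 2·n!, which is Θ(n!).
Constants are absorbed, so the tightest bound is O(n!).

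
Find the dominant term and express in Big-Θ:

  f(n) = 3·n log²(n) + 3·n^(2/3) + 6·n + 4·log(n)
Θ(n log² n)

Order the terms by growth rate: 4·log(n) ≺ 3·n^(2/3) ≺ 6·n ≺ 3·n log²(n).
The fastest-growing term 3·n log²(n) dominates as n → ∞; dropping its constant factor gives Θ(n log² n).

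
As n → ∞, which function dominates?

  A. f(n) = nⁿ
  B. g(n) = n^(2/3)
A

f(n) = nⁿ is O(nⁿ), while g(n) = n^(2/3) is O(n^(2/3)).
Since O(nⁿ) grows faster than O(n^(2/3)), f(n) dominates.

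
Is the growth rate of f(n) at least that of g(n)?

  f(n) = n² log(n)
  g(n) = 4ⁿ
False

f(n) = n² log(n) is O(n² log n), and g(n) = 4ⁿ is O(4ⁿ).
Since O(n² log n) grows slower than O(4ⁿ), f(n) = Ω(g(n)) is false.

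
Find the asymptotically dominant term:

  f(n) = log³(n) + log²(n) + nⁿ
nⁿ

Looking at each term:
  - log³(n) is O(log³ n)
  - log²(n) is O(log² n)
  - nⁿ is O(nⁿ)

The term nⁿ (O(nⁿ)) grows fastest and dominates all others.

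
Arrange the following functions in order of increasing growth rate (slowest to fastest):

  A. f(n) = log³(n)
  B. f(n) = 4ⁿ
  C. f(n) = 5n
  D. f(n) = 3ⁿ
A < C < D < B

Comparing growth rates:
A = log³(n) is O(log³ n)
C = 5n is O(n)
D = 3ⁿ is O(3ⁿ)
B = 4ⁿ is O(4ⁿ)

Therefore, the order from slowest to fastest is: A < C < D < B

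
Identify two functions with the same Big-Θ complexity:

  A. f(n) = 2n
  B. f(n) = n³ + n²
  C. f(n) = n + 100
A and C

Examining each function:
  A. 2n is O(n)
  B. n³ + n² is O(n³)
  C. n + 100 is O(n)

Functions A and C both have the same complexity class.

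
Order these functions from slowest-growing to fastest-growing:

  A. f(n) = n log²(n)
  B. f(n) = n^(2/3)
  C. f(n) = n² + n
B < A < C

Comparing growth rates:
B = n^(2/3) is O(n^(2/3))
A = n log²(n) is O(n log² n)
C = n² + n is O(n²)

Therefore, the order from slowest to fastest is: B < A < C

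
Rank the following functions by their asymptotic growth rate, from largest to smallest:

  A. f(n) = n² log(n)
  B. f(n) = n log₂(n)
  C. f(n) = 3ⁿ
C > A > B

Comparing growth rates:
C = 3ⁿ is O(3ⁿ)
A = n² log(n) is O(n² log n)
B = n log₂(n) is O(n log n)

Therefore, the order from fastest to slowest is: C > A > B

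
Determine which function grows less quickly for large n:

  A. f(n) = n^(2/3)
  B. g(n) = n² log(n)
A

f(n) = n^(2/3) is O(n^(2/3)), while g(n) = n² log(n) is O(n² log n).
Since O(n^(2/3)) grows slower than O(n² log n), f(n) is dominated.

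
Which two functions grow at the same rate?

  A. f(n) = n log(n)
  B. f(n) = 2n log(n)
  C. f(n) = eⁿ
A and B

Examining each function:
  A. n log(n) is O(n log n)
  B. 2n log(n) is O(n log n)
  C. eⁿ is O(eⁿ)

Functions A and B both have the same complexity class.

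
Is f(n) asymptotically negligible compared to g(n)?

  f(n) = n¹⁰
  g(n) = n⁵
False

f(n) = n¹⁰ is O(n¹⁰), and g(n) = n⁵ is O(n⁵).
Since O(n¹⁰) grows faster than or equal to O(n⁵), f(n) = o(g(n)) is false.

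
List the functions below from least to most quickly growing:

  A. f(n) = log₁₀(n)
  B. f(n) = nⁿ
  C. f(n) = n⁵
A < C < B

Comparing growth rates:
A = log₁₀(n) is O(log n)
C = n⁵ is O(n⁵)
B = nⁿ is O(nⁿ)

Therefore, the order from slowest to fastest is: A < C < B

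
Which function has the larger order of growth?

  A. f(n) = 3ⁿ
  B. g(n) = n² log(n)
A

f(n) = 3ⁿ is O(3ⁿ), while g(n) = n² log(n) is O(n² log n).
Since O(3ⁿ) grows faster than O(n² log n), f(n) dominates.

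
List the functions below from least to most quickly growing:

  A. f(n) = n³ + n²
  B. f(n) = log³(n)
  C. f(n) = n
B < C < A

Comparing growth rates:
B = log³(n) is O(log³ n)
C = n is O(n)
A = n³ + n² is O(n³)

Therefore, the order from slowest to fastest is: B < C < A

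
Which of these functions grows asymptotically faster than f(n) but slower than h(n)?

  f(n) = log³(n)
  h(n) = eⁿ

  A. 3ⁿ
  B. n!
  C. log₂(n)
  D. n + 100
D

We need g(n) with log³(n) = o(g(n)) and g(n) = o(eⁿ), i.e. O(log³ n) ≺ g ≺ O(eⁿ).
Check each option:
  A. 3ⁿ — O(3ⁿ) does not grow strictly slower than h(n)
  B. n! — O(n!) does not grow strictly slower than h(n)
  C. log₂(n) — O(log n) does not grow strictly faster than f(n)
  D. n + 100 — O(n) is strictly between O(log³ n) and O(eⁿ) ✓

Only option D (n + 100) lies strictly between.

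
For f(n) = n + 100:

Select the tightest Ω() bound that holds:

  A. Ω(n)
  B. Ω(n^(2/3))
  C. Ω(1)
A

f(n) = n + 100 is Ω(n).
All listed options are valid Big-Ω bounds (lower bounds),
but Ω(n) is the tightest (largest valid bound).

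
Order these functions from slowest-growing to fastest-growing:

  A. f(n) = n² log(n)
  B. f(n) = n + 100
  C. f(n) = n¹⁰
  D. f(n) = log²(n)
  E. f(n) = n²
D < B < E < A < C

Comparing growth rates:
D = log²(n) is O(log² n)
B = n + 100 is O(n)
E = n² is O(n²)
A = n² log(n) is O(n² log n)
C = n¹⁰ is O(n¹⁰)

Therefore, the order from slowest to fastest is: D < B < E < A < C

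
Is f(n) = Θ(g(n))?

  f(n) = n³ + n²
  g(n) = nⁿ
False

f(n) = n³ + n² is O(n³), and g(n) = nⁿ is O(nⁿ).
Since they have different growth rates, f(n) = Θ(g(n)) is false.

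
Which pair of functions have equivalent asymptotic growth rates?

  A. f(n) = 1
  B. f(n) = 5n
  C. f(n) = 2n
B and C

Examining each function:
  A. 1 is O(1)
  B. 5n is O(n)
  C. 2n is O(n)

Functions B and C both have the same complexity class.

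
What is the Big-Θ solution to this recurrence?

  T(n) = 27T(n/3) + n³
Θ(n³ log n)

Master Theorem: a = 27, b = 3, f(n) = n³.
Compute the critical exponent d = log₃(27) = 3.
Compare f(n) = Θ(n³) against n^d:
  k = 3 = d, so f(n) = Θ(n^d) — Case 2.
  Work is balanced across levels: T(n) = Θ(n^d log n) = Θ(n³ log n).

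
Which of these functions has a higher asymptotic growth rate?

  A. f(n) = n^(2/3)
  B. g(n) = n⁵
B

f(n) = n^(2/3) is O(n^(2/3)), while g(n) = n⁵ is O(n⁵).
Since O(n⁵) grows faster than O(n^(2/3)), g(n) dominates.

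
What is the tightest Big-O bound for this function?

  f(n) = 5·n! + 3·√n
O(n!)

The dominant term in 5·n! + 3·√n is 5·n!, which is Θ(n!).
Lower-order terms (3·√n) are asymptotically negligible.
Constants are absorbed, so the tightest bound is O(n!).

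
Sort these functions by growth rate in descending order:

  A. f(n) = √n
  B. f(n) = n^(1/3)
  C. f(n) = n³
C > A > B

Comparing growth rates:
C = n³ is O(n³)
A = √n is O(√n)
B = n^(1/3) is O(n^(1/3))

Therefore, the order from fastest to slowest is: C > A > B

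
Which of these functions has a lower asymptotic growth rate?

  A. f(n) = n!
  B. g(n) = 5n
B

f(n) = n! is O(n!), while g(n) = 5n is O(n).
Since O(n) grows slower than O(n!), g(n) is dominated.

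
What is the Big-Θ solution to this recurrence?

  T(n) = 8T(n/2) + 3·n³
Θ(n³ log n)

Master Theorem: a = 8, b = 2, f(n) = 3·n³.
Compute the critical exponent d = log₂(8) = 3.
Compare f(n) = Θ(n³) against n^d:
  k = 3 = d, so f(n) = Θ(n^d) — Case 2.
  Work is balanced across levels: T(n) = Θ(n^d log n) = Θ(n³ log n).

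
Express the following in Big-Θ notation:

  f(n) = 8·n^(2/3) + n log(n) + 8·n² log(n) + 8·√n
Θ(n² log n)

Order the terms by growth rate: 8·√n ≺ 8·n^(2/3) ≺ n log(n) ≺ 8·n² log(n).
The fastest-growing term 8·n² log(n) dominates as n → ∞; dropping its constant factor gives Θ(n² log n).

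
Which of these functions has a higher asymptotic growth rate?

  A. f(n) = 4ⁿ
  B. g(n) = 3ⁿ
A

f(n) = 4ⁿ is O(4ⁿ), while g(n) = 3ⁿ is O(3ⁿ).
Since O(4ⁿ) grows faster than O(3ⁿ), f(n) dominates.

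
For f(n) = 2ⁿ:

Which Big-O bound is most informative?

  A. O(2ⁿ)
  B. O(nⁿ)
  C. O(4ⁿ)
A

f(n) = 2ⁿ is O(2ⁿ).
All listed options are valid Big-O bounds (upper bounds),
but O(2ⁿ) is the tightest (smallest valid bound).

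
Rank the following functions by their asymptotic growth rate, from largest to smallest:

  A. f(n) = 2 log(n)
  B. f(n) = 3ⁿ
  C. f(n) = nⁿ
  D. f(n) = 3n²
C > B > D > A

Comparing growth rates:
C = nⁿ is O(nⁿ)
B = 3ⁿ is O(3ⁿ)
D = 3n² is O(n²)
A = 2 log(n) is O(log n)

Therefore, the order from fastest to slowest is: C > B > D > A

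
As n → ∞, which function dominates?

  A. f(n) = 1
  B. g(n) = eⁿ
B

f(n) = 1 is O(1), while g(n) = eⁿ is O(eⁿ).
Since O(eⁿ) grows faster than O(1), g(n) dominates.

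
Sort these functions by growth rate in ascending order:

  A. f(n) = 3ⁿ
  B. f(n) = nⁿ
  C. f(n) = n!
A < C < B

Comparing growth rates:
A = 3ⁿ is O(3ⁿ)
C = n! is O(n!)
B = nⁿ is O(nⁿ)

Therefore, the order from slowest to fastest is: A < C < B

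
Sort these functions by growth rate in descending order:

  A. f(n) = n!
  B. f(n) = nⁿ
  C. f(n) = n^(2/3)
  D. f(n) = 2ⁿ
B > A > D > C

Comparing growth rates:
B = nⁿ is O(nⁿ)
A = n! is O(n!)
D = 2ⁿ is O(2ⁿ)
C = n^(2/3) is O(n^(2/3))

Therefore, the order from fastest to slowest is: B > A > D > C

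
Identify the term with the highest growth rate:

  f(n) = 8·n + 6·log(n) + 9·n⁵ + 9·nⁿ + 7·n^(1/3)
9·nⁿ

Looking at each term:
  - 8·n is O(n)
  - 6·log(n) is O(log n)
  - 9·n⁵ is O(n⁵)
  - 9·nⁿ is O(nⁿ)
  - 7·n^(1/3) is O(n^(1/3))

The term 9·nⁿ (O(nⁿ)) grows fastest and dominates all others.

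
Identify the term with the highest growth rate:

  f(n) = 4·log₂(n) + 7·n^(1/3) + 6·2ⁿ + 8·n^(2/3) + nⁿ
nⁿ

Looking at each term:
  - 4·log₂(n) is O(log n)
  - 7·n^(1/3) is O(n^(1/3))
  - 6·2ⁿ is O(2ⁿ)
  - 8·n^(2/3) is O(n^(2/3))
  - nⁿ is O(nⁿ)

The term nⁿ (O(nⁿ)) grows fastest and dominates all others.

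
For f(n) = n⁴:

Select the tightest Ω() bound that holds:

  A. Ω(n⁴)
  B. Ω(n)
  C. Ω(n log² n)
A

f(n) = n⁴ is Ω(n⁴).
All listed options are valid Big-Ω bounds (lower bounds),
but Ω(n⁴) is the tightest (largest valid bound).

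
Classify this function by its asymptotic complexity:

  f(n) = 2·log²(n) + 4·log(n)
O(log² n)

The dominant term in 2·log²(n) + 4·log(n) is 2·log²(n), which is Θ(log² n).
Lower-order terms (4·log(n)) are asymptotically negligible.
Constants are absorbed, so the tightest bound is O(log² n).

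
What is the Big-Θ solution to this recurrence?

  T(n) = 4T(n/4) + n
Θ(n log n)

Master Theorem: a = 4, b = 4, f(n) = n.
Compute the critical exponent d = log₄(4) = 1.
Compare f(n) = Θ(n) against n^d:
  k = 1 = d, so f(n) = Θ(n^d) — Case 2.
  Work is balanced across levels: T(n) = Θ(n^d log n) = Θ(n log n).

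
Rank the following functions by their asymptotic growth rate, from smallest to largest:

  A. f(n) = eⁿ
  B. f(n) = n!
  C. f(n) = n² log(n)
C < A < B

Comparing growth rates:
C = n² log(n) is O(n² log n)
A = eⁿ is O(eⁿ)
B = n! is O(n!)

Therefore, the order from slowest to fastest is: C < A < B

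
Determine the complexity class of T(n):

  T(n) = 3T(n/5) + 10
Θ(n^log₅(3))

Master Theorem: a = 3, b = 5, f(n) = 10.
Compute the critical exponent d = log₅(3) = 0.683.
Compare f(n) = Θ(1) against n^d:
  k = 0 < d = 0.683, so f(n) = O(n^(d-ε)) — Case 1.
  The recursion cost dominates: T(n) = Θ(n^d) = Θ(n^log₅(3)).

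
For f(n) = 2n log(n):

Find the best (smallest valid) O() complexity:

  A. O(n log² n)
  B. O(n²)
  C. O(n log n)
C

f(n) = 2n log(n) is O(n log n).
All listed options are valid Big-O bounds (upper bounds),
but O(n log n) is the tightest (smallest valid bound).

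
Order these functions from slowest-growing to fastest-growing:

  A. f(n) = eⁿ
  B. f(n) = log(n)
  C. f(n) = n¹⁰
B < C < A

Comparing growth rates:
B = log(n) is O(log n)
C = n¹⁰ is O(n¹⁰)
A = eⁿ is O(eⁿ)

Therefore, the order from slowest to fastest is: B < C < A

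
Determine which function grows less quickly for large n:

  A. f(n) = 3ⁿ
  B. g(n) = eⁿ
B

f(n) = 3ⁿ is O(3ⁿ), while g(n) = eⁿ is O(eⁿ).
Since O(eⁿ) grows slower than O(3ⁿ), g(n) is dominated.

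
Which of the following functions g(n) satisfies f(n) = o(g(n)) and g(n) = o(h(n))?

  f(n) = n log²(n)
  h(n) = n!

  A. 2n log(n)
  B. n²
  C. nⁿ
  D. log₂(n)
B

We need g(n) with n log²(n) = o(g(n)) and g(n) = o(n!), i.e. O(n log² n) ≺ g ≺ O(n!).
Check each option:
  A. 2n log(n) — O(n log n) does not grow strictly faster than f(n)
  B. n² — O(n²) is strictly between O(n log² n) and O(n!) ✓
  C. nⁿ — O(nⁿ) does not grow strictly slower than h(n)
  D. log₂(n) — O(log n) does not grow strictly faster than f(n)

Only option B (n²) lies strictly between.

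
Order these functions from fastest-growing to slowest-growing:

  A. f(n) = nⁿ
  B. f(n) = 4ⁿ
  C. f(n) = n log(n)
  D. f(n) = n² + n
A > B > D > C

Comparing growth rates:
A = nⁿ is O(nⁿ)
B = 4ⁿ is O(4ⁿ)
D = n² + n is O(n²)
C = n log(n) is O(n log n)

Therefore, the order from fastest to slowest is: A > B > D > C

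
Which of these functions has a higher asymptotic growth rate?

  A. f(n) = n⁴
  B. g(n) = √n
A

f(n) = n⁴ is O(n⁴), while g(n) = √n is O(√n).
Since O(n⁴) grows faster than O(√n), f(n) dominates.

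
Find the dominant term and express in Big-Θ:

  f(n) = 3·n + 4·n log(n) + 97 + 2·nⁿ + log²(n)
Θ(nⁿ)

Order the terms by growth rate: 97 ≺ log²(n) ≺ 3·n ≺ 4·n log(n) ≺ 2·nⁿ.
The fastest-growing term 2·nⁿ dominates as n → ∞; dropping its constant factor gives Θ(nⁿ).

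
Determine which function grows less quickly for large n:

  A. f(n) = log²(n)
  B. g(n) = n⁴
A

f(n) = log²(n) is O(log² n), while g(n) = n⁴ is O(n⁴).
Since O(log² n) grows slower than O(n⁴), f(n) is dominated.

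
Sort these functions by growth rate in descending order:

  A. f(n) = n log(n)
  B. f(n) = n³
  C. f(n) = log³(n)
B > A > C

Comparing growth rates:
B = n³ is O(n³)
A = n log(n) is O(n log n)
C = log³(n) is O(log³ n)

Therefore, the order from fastest to slowest is: B > A > C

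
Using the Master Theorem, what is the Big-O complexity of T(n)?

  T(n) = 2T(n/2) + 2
Θ(n)

Master Theorem: a = 2, b = 2, f(n) = 2.
Compute the critical exponent d = log₂(2) = 1.
Compare f(n) = Θ(1) against n^d:
  k = 0 < d = 1, so f(n) = O(n^(d-ε)) — Case 1.
  The recursion cost dominates: T(n) = Θ(n^d) = Θ(n).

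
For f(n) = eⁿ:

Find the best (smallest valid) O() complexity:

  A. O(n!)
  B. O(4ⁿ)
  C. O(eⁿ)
C

f(n) = eⁿ is O(eⁿ).
All listed options are valid Big-O bounds (upper bounds),
but O(eⁿ) is the tightest (smallest valid bound).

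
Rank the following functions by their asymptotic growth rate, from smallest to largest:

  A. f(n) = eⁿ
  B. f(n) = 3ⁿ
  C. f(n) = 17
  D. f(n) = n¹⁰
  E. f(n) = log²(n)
C < E < D < A < B

Comparing growth rates:
C = 17 is O(1)
E = log²(n) is O(log² n)
D = n¹⁰ is O(n¹⁰)
A = eⁿ is O(eⁿ)
B = 3ⁿ is O(3ⁿ)

Therefore, the order from slowest to fastest is: C < E < D < A < B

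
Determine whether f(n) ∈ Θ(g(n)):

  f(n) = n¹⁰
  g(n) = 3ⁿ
False

f(n) = n¹⁰ is O(n¹⁰), and g(n) = 3ⁿ is O(3ⁿ).
Since they have different growth rates, f(n) = Θ(g(n)) is false.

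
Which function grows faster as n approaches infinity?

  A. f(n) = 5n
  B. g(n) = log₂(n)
A

f(n) = 5n is O(n), while g(n) = log₂(n) is O(log n).
Since O(n) grows faster than O(log n), f(n) dominates.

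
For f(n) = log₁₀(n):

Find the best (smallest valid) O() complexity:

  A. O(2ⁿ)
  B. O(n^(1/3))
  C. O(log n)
C

f(n) = log₁₀(n) is O(log n).
All listed options are valid Big-O bounds (upper bounds),
but O(log n) is the tightest (smallest valid bound).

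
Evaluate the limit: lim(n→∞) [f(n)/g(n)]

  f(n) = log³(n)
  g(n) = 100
∞

Since log³(n) (O(log³ n)) grows faster than 100 (O(1)),
the ratio f(n)/g(n) → ∞ as n → ∞.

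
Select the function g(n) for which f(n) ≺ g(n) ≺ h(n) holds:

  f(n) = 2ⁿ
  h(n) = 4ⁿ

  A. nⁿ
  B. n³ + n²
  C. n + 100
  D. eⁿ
D

We need g(n) with 2ⁿ = o(g(n)) and g(n) = o(4ⁿ), i.e. O(2ⁿ) ≺ g ≺ O(4ⁿ).
Check each option:
  A. nⁿ — O(nⁿ) does not grow strictly slower than h(n)
  B. n³ + n² — O(n³) does not grow strictly faster than f(n)
  C. n + 100 — O(n) does not grow strictly faster than f(n)
  D. eⁿ — O(eⁿ) is strictly between O(2ⁿ) and O(4ⁿ) ✓

Only option D (eⁿ) lies strictly between.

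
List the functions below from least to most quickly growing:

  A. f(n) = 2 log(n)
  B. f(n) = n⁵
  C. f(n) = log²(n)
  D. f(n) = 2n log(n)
A < C < D < B

Comparing growth rates:
A = 2 log(n) is O(log n)
C = log²(n) is O(log² n)
D = 2n log(n) is O(n log n)
B = n⁵ is O(n⁵)

Therefore, the order from slowest to fastest is: A < C < D < B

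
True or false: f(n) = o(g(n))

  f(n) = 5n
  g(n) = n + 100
False

f(n) = 5n is O(n), and g(n) = n + 100 is O(n).
Since they have the same growth rate, f(n) = o(g(n)) is false.
(f = o(g) requires f to grow strictly slower, not equal.)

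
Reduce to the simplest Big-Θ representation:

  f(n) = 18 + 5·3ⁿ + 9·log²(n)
Θ(3ⁿ)

Order the terms by growth rate: 18 ≺ 9·log²(n) ≺ 5·3ⁿ.
The fastest-growing term 5·3ⁿ dominates as n → ∞; dropping its constant factor gives Θ(3ⁿ).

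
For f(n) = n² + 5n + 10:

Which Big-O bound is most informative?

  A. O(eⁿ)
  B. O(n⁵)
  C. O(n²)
C

f(n) = n² + 5n + 10 is O(n²).
All listed options are valid Big-O bounds (upper bounds),
but O(n²) is the tightest (smallest valid bound).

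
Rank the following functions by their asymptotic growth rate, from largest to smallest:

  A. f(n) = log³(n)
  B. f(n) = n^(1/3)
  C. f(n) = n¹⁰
C > B > A

Comparing growth rates:
C = n¹⁰ is O(n¹⁰)
B = n^(1/3) is O(n^(1/3))
A = log³(n) is O(log³ n)

Therefore, the order from fastest to slowest is: C > B > A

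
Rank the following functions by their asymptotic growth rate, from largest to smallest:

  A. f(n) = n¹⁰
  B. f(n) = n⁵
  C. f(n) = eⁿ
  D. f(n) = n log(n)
C > A > B > D

Comparing growth rates:
C = eⁿ is O(eⁿ)
A = n¹⁰ is O(n¹⁰)
B = n⁵ is O(n⁵)
D = n log(n) is O(n log n)

Therefore, the order from fastest to slowest is: C > A > B > D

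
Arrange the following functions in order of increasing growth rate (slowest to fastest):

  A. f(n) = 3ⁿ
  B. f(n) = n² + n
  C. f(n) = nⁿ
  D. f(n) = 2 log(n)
D < B < A < C

Comparing growth rates:
D = 2 log(n) is O(log n)
B = n² + n is O(n²)
A = 3ⁿ is O(3ⁿ)
C = nⁿ is O(nⁿ)

Therefore, the order from slowest to fastest is: D < B < A < C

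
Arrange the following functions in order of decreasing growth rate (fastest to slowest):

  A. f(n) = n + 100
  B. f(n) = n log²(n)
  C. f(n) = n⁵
C > B > A

Comparing growth rates:
C = n⁵ is O(n⁵)
B = n log²(n) is O(n log² n)
A = n + 100 is O(n)

Therefore, the order from fastest to slowest is: C > B > A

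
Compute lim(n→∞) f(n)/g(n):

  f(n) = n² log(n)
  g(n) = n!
0

Since n² log(n) (O(n² log n)) grows slower than n! (O(n!)),
the ratio f(n)/g(n) → 0 as n → ∞.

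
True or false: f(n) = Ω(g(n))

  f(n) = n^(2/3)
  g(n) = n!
False

f(n) = n^(2/3) is O(n^(2/3)), and g(n) = n! is O(n!).
Since O(n^(2/3)) grows slower than O(n!), f(n) = Ω(g(n)) is false.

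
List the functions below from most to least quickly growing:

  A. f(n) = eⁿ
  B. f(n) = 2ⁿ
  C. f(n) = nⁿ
C > A > B

Comparing growth rates:
C = nⁿ is O(nⁿ)
A = eⁿ is O(eⁿ)
B = 2ⁿ is O(2ⁿ)

Therefore, the order from fastest to slowest is: C > A > B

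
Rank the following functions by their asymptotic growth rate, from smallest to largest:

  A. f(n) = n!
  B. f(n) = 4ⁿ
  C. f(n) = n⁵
C < B < A

Comparing growth rates:
C = n⁵ is O(n⁵)
B = 4ⁿ is O(4ⁿ)
A = n! is O(n!)

Therefore, the order from slowest to fastest is: C < B < A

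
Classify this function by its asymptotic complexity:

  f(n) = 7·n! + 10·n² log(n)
O(n!)

The dominant term in 7·n! + 10·n² log(n) is 7·n!, which is Θ(n!).
Lower-order terms (10·n² log(n)) are asymptotically negligible.
Constants are absorbed, so the tightest bound is O(n!).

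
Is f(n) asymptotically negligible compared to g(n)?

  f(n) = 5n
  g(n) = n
False

f(n) = 5n is O(n), and g(n) = n is O(n).
Since they have the same growth rate, f(n) = o(g(n)) is false.
(f = o(g) requires f to grow strictly slower, not equal.)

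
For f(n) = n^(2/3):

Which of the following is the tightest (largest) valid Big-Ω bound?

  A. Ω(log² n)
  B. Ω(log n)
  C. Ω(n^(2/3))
C

f(n) = n^(2/3) is Ω(n^(2/3)).
All listed options are valid Big-Ω bounds (lower bounds),
but Ω(n^(2/3)) is the tightest (largest valid bound).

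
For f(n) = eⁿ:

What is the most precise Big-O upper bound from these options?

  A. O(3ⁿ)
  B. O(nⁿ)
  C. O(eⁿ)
C

f(n) = eⁿ is O(eⁿ).
All listed options are valid Big-O bounds (upper bounds),
but O(eⁿ) is the tightest (smallest valid bound).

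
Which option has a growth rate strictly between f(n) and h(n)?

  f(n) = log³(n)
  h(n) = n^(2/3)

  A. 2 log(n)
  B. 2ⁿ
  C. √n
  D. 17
C

We need g(n) with log³(n) = o(g(n)) and g(n) = o(n^(2/3)), i.e. O(log³ n) ≺ g ≺ O(n^(2/3)).
Check each option:
  A. 2 log(n) — O(log n) does not grow strictly faster than f(n)
  B. 2ⁿ — O(2ⁿ) does not grow strictly slower than h(n)
  C. √n — O(√n) is strictly between O(log³ n) and O(n^(2/3)) ✓
  D. 17 — O(1) does not grow strictly faster than f(n)

Only option C (√n) lies strictly between.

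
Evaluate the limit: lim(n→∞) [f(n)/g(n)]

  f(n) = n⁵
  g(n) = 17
∞

Since n⁵ (O(n⁵)) grows faster than 17 (O(1)),
the ratio f(n)/g(n) → ∞ as n → ∞.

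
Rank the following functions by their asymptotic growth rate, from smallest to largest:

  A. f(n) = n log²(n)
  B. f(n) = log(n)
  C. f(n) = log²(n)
B < C < A

Comparing growth rates:
B = log(n) is O(log n)
C = log²(n) is O(log² n)
A = n log²(n) is O(n log² n)

Therefore, the order from slowest to fastest is: B < C < A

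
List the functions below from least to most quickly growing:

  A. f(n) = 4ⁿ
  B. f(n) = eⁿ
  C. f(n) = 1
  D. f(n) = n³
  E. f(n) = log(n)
C < E < D < B < A

Comparing growth rates:
C = 1 is O(1)
E = log(n) is O(log n)
D = n³ is O(n³)
B = eⁿ is O(eⁿ)
A = 4ⁿ is O(4ⁿ)

Therefore, the order from slowest to fastest is: C < E < D < B < A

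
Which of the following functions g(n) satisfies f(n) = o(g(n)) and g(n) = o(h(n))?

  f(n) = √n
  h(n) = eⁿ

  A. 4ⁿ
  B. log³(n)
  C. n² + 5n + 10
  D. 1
C

We need g(n) with √n = o(g(n)) and g(n) = o(eⁿ), i.e. O(√n) ≺ g ≺ O(eⁿ).
Check each option:
  A. 4ⁿ — O(4ⁿ) does not grow strictly slower than h(n)
  B. log³(n) — O(log³ n) does not grow strictly faster than f(n)
  C. n² + 5n + 10 — O(n²) is strictly between O(√n) and O(eⁿ) ✓
  D. 1 — O(1) does not grow strictly faster than f(n)

Only option C (n² + 5n + 10) lies strictly between.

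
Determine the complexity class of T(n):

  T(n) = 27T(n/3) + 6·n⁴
Θ(n⁴)

Master Theorem: a = 27, b = 3, f(n) = 6·n⁴.
Compute the critical exponent d = log₃(27) = 3.
Compare f(n) = Θ(n⁴) against n^d:
  k = 4 > d = 3, so f(n) = Ω(n^(d+ε)) — Case 3.
  Regularity: a·(n/b)^4/n^4 = a/b^4 = 27/81 < 1 ✓.
  The top-level work dominates: T(n) = Θ(f(n)) = Θ(n⁴).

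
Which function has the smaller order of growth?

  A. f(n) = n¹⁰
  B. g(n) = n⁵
B

f(n) = n¹⁰ is O(n¹⁰), while g(n) = n⁵ is O(n⁵).
Since O(n⁵) grows slower than O(n¹⁰), g(n) is dominated.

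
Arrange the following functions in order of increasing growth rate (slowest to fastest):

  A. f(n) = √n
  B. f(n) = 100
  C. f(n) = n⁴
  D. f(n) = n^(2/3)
B < A < D < C

Comparing growth rates:
B = 100 is O(1)
A = √n is O(√n)
D = n^(2/3) is O(n^(2/3))
C = n⁴ is O(n⁴)

Therefore, the order from slowest to fastest is: B < A < D < C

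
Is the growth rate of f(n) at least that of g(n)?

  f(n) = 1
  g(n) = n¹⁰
False

f(n) = 1 is O(1), and g(n) = n¹⁰ is O(n¹⁰).
Since O(1) grows slower than O(n¹⁰), f(n) = Ω(g(n)) is false.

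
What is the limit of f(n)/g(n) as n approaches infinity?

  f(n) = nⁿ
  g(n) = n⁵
∞

Since nⁿ (O(nⁿ)) grows faster than n⁵ (O(n⁵)),
the ratio f(n)/g(n) → ∞ as n → ∞.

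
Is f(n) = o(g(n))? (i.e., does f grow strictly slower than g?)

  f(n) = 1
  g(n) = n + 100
True

f(n) = 1 is O(1), and g(n) = n + 100 is O(n).
Since O(1) grows strictly slower than O(n), f(n) = o(g(n)) is true.
This means lim(n→∞) f(n)/g(n) = 0.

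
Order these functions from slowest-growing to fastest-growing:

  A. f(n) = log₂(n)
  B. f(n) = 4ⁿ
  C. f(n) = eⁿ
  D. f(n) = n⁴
A < D < C < B

Comparing growth rates:
A = log₂(n) is O(log n)
D = n⁴ is O(n⁴)
C = eⁿ is O(eⁿ)
B = 4ⁿ is O(4ⁿ)

Therefore, the order from slowest to fastest is: A < D < C < B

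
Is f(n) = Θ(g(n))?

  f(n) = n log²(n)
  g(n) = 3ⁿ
False

f(n) = n log²(n) is O(n log² n), and g(n) = 3ⁿ is O(3ⁿ).
Since they have different growth rates, f(n) = Θ(g(n)) is false.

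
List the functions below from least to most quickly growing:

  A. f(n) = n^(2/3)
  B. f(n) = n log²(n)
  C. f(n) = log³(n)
C < A < B

Comparing growth rates:
C = log³(n) is O(log³ n)
A = n^(2/3) is O(n^(2/3))
B = n log²(n) is O(n log² n)

Therefore, the order from slowest to fastest is: C < A < B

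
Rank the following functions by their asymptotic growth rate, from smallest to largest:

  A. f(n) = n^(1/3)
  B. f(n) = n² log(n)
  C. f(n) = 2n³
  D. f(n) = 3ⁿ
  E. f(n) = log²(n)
E < A < B < C < D

Comparing growth rates:
E = log²(n) is O(log² n)
A = n^(1/3) is O(n^(1/3))
B = n² log(n) is O(n² log n)
C = 2n³ is O(n³)
D = 3ⁿ is O(3ⁿ)

Therefore, the order from slowest to fastest is: E < A < B < C < D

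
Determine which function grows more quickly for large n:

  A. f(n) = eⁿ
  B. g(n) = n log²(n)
A

f(n) = eⁿ is O(eⁿ), while g(n) = n log²(n) is O(n log² n).
Since O(eⁿ) grows faster than O(n log² n), f(n) dominates.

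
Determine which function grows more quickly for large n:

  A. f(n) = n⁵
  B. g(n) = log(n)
A

f(n) = n⁵ is O(n⁵), while g(n) = log(n) is O(log n).
Since O(n⁵) grows faster than O(log n), f(n) dominates.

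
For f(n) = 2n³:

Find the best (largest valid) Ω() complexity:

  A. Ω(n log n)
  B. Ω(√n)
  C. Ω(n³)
C

f(n) = 2n³ is Ω(n³).
All listed options are valid Big-Ω bounds (lower bounds),
but Ω(n³) is the tightest (largest valid bound).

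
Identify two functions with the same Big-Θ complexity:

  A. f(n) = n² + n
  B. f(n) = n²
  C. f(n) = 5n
A and B

Examining each function:
  A. n² + n is O(n²)
  B. n² is O(n²)
  C. 5n is O(n)

Functions A and B both have the same complexity class.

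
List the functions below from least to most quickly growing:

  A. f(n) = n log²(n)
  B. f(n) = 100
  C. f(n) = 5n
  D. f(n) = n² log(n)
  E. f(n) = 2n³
B < C < A < D < E

Comparing growth rates:
B = 100 is O(1)
C = 5n is O(n)
A = n log²(n) is O(n log² n)
D = n² log(n) is O(n² log n)
E = 2n³ is O(n³)

Therefore, the order from slowest to fastest is: B < C < A < D < E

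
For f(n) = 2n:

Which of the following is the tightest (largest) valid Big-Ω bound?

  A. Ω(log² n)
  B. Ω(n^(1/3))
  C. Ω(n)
C

f(n) = 2n is Ω(n).
All listed options are valid Big-Ω bounds (lower bounds),
but Ω(n) is the tightest (largest valid bound).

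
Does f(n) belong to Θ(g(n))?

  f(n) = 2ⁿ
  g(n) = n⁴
False

f(n) = 2ⁿ is O(2ⁿ), and g(n) = n⁴ is O(n⁴).
Since they have different growth rates, f(n) = Θ(g(n)) is false.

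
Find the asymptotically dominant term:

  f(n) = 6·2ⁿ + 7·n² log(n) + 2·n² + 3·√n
6·2ⁿ

Looking at each term:
  - 6·2ⁿ is O(2ⁿ)
  - 7·n² log(n) is O(n² log n)
  - 2·n² is O(n²)
  - 3·√n is O(√n)

The term 6·2ⁿ (O(2ⁿ)) grows fastest and dominates all others.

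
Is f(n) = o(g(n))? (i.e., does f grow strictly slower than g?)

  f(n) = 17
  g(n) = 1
False

f(n) = 17 is O(1), and g(n) = 1 is O(1).
Since they have the same growth rate, f(n) = o(g(n)) is false.
(f = o(g) requires f to grow strictly slower, not equal.)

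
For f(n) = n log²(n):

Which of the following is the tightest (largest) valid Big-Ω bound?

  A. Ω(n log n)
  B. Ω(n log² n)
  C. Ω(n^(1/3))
B

f(n) = n log²(n) is Ω(n log² n).
All listed options are valid Big-Ω bounds (lower bounds),
but Ω(n log² n) is the tightest (largest valid bound).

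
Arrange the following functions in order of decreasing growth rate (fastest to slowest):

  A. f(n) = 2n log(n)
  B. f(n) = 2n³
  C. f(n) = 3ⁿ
C > B > A

Comparing growth rates:
C = 3ⁿ is O(3ⁿ)
B = 2n³ is O(n³)
A = 2n log(n) is O(n log n)

Therefore, the order from fastest to slowest is: C > B > A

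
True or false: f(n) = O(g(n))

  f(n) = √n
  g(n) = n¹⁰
True

f(n) = √n is O(√n), and g(n) = n¹⁰ is O(n¹⁰).
Since O(√n) ⊆ O(n¹⁰) (f grows no faster than g), f(n) = O(g(n)) is true.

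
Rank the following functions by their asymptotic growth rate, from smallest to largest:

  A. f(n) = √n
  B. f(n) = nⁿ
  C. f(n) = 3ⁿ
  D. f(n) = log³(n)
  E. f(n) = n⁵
D < A < E < C < B

Comparing growth rates:
D = log³(n) is O(log³ n)
A = √n is O(√n)
E = n⁵ is O(n⁵)
C = 3ⁿ is O(3ⁿ)
B = nⁿ is O(nⁿ)

Therefore, the order from slowest to fastest is: D < A < E < C < B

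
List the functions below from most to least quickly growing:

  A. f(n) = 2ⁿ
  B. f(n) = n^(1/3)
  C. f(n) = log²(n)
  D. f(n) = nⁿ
D > A > B > C

Comparing growth rates:
D = nⁿ is O(nⁿ)
A = 2ⁿ is O(2ⁿ)
B = n^(1/3) is O(n^(1/3))
C = log²(n) is O(log² n)

Therefore, the order from fastest to slowest is: D > A > B > C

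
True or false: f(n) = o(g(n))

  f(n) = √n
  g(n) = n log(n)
True

f(n) = √n is O(√n), and g(n) = n log(n) is O(n log n).
Since O(√n) grows strictly slower than O(n log n), f(n) = o(g(n)) is true.
This means lim(n→∞) f(n)/g(n) = 0.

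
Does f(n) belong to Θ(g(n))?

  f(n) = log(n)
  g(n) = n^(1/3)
False

f(n) = log(n) is O(log n), and g(n) = n^(1/3) is O(n^(1/3)).
Since they have different growth rates, f(n) = Θ(g(n)) is false.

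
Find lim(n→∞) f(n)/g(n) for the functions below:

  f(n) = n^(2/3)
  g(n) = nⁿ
0

Since n^(2/3) (O(n^(2/3))) grows slower than nⁿ (O(nⁿ)),
the ratio f(n)/g(n) → 0 as n → ∞.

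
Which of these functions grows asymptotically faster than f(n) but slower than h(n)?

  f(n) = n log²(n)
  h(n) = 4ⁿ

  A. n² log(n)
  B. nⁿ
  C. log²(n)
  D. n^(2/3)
A

We need g(n) with n log²(n) = o(g(n)) and g(n) = o(4ⁿ), i.e. O(n log² n) ≺ g ≺ O(4ⁿ).
Check each option:
  A. n² log(n) — O(n² log n) is strictly between O(n log² n) and O(4ⁿ) ✓
  B. nⁿ — O(nⁿ) does not grow strictly slower than h(n)
  C. log²(n) — O(log² n) does not grow strictly faster than f(n)
  D. n^(2/3) — O(n^(2/3)) does not grow strictly faster than f(n)

Only option A (n² log(n)) lies strictly between.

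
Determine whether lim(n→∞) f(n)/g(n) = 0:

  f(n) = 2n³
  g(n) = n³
False

f(n) = 2n³ is O(n³), and g(n) = n³ is O(n³).
Since they have the same growth rate, f(n) = o(g(n)) is false.
(f = o(g) requires f to grow strictly slower, not equal.)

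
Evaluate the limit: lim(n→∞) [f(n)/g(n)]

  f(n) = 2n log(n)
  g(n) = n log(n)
2

Since 2n log(n) and n log(n) have the same growth rate (O(n log n)),
the ratio converges to a constant: 2.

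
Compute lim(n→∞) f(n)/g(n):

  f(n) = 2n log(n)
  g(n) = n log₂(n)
log(4)

Since 2n log(n) and n log₂(n) have the same growth rate (O(n log n)),
the ratio converges to a constant: log(4).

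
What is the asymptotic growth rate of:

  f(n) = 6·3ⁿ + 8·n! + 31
Θ(n!)

Order the terms by growth rate: 31 ≺ 6·3ⁿ ≺ 8·n!.
The fastest-growing term 8·n! dominates as n → ∞; dropping its constant factor gives Θ(n!).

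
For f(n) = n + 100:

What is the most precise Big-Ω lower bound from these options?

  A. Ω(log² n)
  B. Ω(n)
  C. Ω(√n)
B

f(n) = n + 100 is Ω(n).
All listed options are valid Big-Ω bounds (lower bounds),
but Ω(n) is the tightest (largest valid bound).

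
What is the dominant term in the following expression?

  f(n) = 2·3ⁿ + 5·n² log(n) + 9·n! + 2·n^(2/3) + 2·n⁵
9·n!

Looking at each term:
  - 2·3ⁿ is O(3ⁿ)
  - 5·n² log(n) is O(n² log n)
  - 9·n! is O(n!)
  - 2·n^(2/3) is O(n^(2/3))
  - 2·n⁵ is O(n⁵)

The term 9·n! (O(n!)) grows fastest and dominates all others.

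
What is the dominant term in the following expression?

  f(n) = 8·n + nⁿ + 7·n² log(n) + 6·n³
nⁿ

Looking at each term:
  - 8·n is O(n)
  - nⁿ is O(nⁿ)
  - 7·n² log(n) is O(n² log n)
  - 6·n³ is O(n³)

The term nⁿ (O(nⁿ)) grows fastest and dominates all others.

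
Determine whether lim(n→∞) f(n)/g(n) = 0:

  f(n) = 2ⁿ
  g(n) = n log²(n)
False

f(n) = 2ⁿ is O(2ⁿ), and g(n) = n log²(n) is O(n log² n).
Since O(2ⁿ) grows faster than or equal to O(n log² n), f(n) = o(g(n)) is false.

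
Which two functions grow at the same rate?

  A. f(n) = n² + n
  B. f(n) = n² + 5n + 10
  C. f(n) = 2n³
A and B

Examining each function:
  A. n² + n is O(n²)
  B. n² + 5n + 10 is O(n²)
  C. 2n³ is O(n³)

Functions A and B both have the same complexity class.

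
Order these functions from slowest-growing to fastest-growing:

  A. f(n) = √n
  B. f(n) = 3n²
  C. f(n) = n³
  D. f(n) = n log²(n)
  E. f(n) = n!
A < D < B < C < E

Comparing growth rates:
A = √n is O(√n)
D = n log²(n) is O(n log² n)
B = 3n² is O(n²)
C = n³ is O(n³)
E = n! is O(n!)

Therefore, the order from slowest to fastest is: A < D < B < C < E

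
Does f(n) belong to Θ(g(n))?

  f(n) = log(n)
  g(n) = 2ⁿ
False

f(n) = log(n) is O(log n), and g(n) = 2ⁿ is O(2ⁿ).
Since they have different growth rates, f(n) = Θ(g(n)) is false.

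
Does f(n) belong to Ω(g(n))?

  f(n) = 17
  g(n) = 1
True

f(n) = 17 and g(n) = 1 are both O(1).
Big-Ω permits equal growth rates (f ≥ c·g for some c > 0), so f(n) = Ω(g(n)) is true.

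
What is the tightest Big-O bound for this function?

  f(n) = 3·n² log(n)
O(n² log n)

The dominant term in 3·n² log(n) is 3·n² log(n), which is Θ(n² log n).
Constants are absorbed, so the tightest bound is O(n² log n).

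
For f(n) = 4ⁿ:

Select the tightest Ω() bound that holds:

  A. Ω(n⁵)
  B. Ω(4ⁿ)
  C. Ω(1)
B

f(n) = 4ⁿ is Ω(4ⁿ).
All listed options are valid Big-Ω bounds (lower bounds),
but Ω(4ⁿ) is the tightest (largest valid bound).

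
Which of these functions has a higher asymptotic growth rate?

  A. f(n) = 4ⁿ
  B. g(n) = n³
A

f(n) = 4ⁿ is O(4ⁿ), while g(n) = n³ is O(n³).
Since O(4ⁿ) grows faster than O(n³), f(n) dominates.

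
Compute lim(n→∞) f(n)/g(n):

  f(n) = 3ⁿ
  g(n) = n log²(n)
∞

Since 3ⁿ (O(3ⁿ)) grows faster than n log²(n) (O(n log² n)),
the ratio f(n)/g(n) → ∞ as n → ∞.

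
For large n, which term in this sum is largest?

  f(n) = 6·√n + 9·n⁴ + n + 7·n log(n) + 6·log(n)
9·n⁴

Looking at each term:
  - 6·√n is O(√n)
  - 9·n⁴ is O(n⁴)
  - n is O(n)
  - 7·n log(n) is O(n log n)
  - 6·log(n) is O(log n)

The term 9·n⁴ (O(n⁴)) grows fastest and dominates all others.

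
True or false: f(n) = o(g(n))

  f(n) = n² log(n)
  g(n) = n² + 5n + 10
False

f(n) = n² log(n) is O(n² log n), and g(n) = n² + 5n + 10 is O(n²).
Since O(n² log n) grows faster than or equal to O(n²), f(n) = o(g(n)) is false.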